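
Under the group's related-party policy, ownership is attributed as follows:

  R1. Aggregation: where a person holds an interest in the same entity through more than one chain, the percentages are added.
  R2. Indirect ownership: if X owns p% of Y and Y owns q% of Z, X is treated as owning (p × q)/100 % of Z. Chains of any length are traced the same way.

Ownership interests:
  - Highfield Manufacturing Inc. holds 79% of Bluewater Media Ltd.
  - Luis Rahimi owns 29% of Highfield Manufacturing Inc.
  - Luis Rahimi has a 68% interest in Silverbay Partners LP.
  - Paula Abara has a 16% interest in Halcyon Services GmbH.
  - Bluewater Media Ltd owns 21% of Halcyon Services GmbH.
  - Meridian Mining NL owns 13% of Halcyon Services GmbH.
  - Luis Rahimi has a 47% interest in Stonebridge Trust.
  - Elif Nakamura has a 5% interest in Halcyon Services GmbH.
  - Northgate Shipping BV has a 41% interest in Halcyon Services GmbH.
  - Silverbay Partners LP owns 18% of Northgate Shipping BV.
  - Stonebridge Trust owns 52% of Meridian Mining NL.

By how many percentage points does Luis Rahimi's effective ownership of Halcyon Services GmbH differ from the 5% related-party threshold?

Chain via Highfield Manufacturing Inc. → Bluewater Media Ltd (R2): 29% × 79% × 21% = 4.8111% of Halcyon Services GmbH.
Chain via Silverbay Partners LP → Northgate Shipping BV (R2): 68% × 18% × 41% = 5.0184% of Halcyon Services GmbH.
Chain via Stonebridge Trust → Meridian Mining NL (R2): 47% × 52% × 13% = 3.1772% of Halcyon Services GmbH.
Aggregating (R1): 4.8111% + 5.0184% + 3.1772% = 13.0067%.
13.0067% exceeds the 5% threshold by 8.0067 percentage points.

8.0067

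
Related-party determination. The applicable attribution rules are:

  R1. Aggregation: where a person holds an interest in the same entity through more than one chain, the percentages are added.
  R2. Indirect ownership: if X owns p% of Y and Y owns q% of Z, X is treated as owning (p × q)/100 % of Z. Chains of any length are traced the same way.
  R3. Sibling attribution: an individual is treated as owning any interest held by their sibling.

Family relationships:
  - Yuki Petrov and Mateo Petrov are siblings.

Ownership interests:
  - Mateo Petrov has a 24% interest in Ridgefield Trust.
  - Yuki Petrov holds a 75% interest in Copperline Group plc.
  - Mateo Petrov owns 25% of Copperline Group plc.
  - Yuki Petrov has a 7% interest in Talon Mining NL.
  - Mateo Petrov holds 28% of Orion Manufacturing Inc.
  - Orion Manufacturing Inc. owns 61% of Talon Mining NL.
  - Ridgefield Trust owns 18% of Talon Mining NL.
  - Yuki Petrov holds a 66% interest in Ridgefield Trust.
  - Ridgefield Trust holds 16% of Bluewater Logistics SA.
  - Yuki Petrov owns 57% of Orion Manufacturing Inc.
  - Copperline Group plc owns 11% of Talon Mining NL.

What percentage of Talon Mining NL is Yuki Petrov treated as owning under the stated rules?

By sibling attribution (R3), Yuki Petrov is treated as also owning Mateo Petrov's interest in Orion Manufacturing Inc, giving 57% + 28% = 85%.
By sibling attribution (R3), Yuki Petrov is treated as also owning Mateo Petrov's interest in Copperline Group plc, giving 75% + 25% = 100%.
By sibling attribution (R3), Yuki Petrov is treated as also owning Mateo Petrov's interest in Ridgefield Trust, giving 66% + 24% = 90%.
Chain via Orion Manufacturing Inc. (R2): 85% × 61% = 51.85% of Talon Mining NL.
Chain via Copperline Group plc (R2): 100% × 11% = 11% of Talon Mining NL.
Chain via Ridgefield Trust (R2): 90% × 18% = 16.2% of Talon Mining NL.
Direct interest in Talon Mining NL: 7%.
Aggregating (R1): 51.85% + 11% + 16.2% + 7% = 86.05%.

86.05%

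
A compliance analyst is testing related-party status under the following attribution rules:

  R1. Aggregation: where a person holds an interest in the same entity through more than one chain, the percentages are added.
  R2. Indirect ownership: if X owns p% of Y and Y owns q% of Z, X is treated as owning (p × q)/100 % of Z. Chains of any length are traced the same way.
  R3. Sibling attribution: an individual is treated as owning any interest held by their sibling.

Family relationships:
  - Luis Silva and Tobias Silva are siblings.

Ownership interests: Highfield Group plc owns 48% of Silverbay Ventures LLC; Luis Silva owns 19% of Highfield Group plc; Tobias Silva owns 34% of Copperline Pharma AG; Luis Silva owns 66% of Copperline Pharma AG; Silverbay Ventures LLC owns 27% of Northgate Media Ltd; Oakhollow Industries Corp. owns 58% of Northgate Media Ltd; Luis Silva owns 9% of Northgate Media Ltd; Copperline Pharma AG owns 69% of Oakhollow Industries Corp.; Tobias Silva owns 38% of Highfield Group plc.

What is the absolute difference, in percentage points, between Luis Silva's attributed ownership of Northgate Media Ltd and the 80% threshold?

By sibling attribution (R3), Luis Silva is treated as also owning Tobias Silva's interest in Copperline Pharma AG, giving 66% + 34% = 100%.
By sibling attribution (R3), Luis Silva is treated as also owning Tobias Silva's interest in Highfield Group plc, giving 19% + 38% = 57%.
Chain via Copperline Pharma AG → Oakhollow Industries Corp. (R2): 100% × 69% × 58% = 40.02% of Northgate Media Ltd.
Chain via Highfield Group plc → Silverbay Ventures LLC (R2): 57% × 48% × 27% = 7.3872% of Northgate Media Ltd.
Direct interest in Northgate Media Ltd: 9%.
Aggregating (R1): 40.02% + 7.3872% + 9% = 56.4072%.
56.4072% falls short of the 80% threshold by 23.5928 percentage points.

23.5928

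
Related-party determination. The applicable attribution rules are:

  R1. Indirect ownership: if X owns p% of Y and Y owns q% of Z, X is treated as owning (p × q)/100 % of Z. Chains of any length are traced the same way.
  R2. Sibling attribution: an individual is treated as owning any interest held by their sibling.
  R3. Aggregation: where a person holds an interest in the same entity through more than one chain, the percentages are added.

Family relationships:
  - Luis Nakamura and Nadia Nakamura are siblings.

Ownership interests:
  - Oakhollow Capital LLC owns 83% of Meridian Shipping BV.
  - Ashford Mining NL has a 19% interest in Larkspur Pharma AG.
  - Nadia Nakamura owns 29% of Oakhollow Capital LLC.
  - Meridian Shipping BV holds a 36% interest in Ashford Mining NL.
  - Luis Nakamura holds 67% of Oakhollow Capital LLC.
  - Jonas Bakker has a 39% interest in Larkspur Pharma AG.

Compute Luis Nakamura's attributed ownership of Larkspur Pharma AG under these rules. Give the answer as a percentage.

5.450112%

By sibling attribution (R2), Luis Nakamura is treated as also owning Nadia Nakamura's interest in Oakhollow Capital LLC, giving 67% + 29% = 96%.
Chain via Oakhollow Capital LLC → Meridian Shipping BV → Ashford Mining NL (R1): 96% × 83% × 36% × 19% = 5.450112% of Larkspur Pharma AG.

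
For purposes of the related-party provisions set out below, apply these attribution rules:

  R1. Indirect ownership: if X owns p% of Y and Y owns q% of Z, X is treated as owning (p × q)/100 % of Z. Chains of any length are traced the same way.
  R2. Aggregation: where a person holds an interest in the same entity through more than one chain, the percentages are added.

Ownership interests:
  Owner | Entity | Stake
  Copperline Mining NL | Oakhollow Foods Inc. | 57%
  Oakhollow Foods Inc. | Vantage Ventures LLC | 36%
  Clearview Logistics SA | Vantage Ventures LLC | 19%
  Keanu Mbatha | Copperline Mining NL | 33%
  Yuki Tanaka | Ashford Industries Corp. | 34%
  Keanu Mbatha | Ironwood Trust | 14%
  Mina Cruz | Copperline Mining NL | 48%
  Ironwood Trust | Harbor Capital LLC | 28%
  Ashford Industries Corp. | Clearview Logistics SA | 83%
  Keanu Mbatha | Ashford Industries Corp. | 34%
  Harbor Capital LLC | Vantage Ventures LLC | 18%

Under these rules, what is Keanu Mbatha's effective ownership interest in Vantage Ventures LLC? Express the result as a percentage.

Chain via Ironwood Trust → Harbor Capital LLC (R1): 14% × 28% × 18% = 0.7056% of Vantage Ventures LLC.
Chain via Ashford Industries Corp. → Clearview Logistics SA (R1): 34% × 83% × 19% = 5.3618% of Vantage Ventures LLC.
Chain via Copperline Mining NL → Oakhollow Foods Inc. (R1): 33% × 57% × 36% = 6.7716% of Vantage Ventures LLC.
Aggregating (R2): 0.7056% + 5.3618% + 6.7716% = 12.839%.

12.839%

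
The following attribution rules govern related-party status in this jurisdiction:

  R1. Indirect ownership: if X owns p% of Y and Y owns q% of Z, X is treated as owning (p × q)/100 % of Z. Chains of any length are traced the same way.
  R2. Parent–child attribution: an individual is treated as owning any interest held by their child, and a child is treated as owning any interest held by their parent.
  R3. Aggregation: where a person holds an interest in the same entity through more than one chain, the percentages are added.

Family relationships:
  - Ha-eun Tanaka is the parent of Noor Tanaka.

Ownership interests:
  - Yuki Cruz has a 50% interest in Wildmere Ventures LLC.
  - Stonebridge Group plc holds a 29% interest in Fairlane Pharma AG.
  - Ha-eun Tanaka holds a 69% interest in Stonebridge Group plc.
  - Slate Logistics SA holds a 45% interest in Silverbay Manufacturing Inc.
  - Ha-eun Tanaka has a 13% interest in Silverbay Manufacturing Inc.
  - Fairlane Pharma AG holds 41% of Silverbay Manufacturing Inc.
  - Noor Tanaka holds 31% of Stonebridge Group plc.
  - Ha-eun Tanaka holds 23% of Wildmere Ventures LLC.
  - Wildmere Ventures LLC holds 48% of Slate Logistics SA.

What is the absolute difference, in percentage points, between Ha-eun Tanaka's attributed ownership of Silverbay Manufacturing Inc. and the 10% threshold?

19.858

By parent–child attribution (R2), Ha-eun Tanaka is treated as also owning Noor Tanaka's interest in Stonebridge Group plc, giving 69% + 31% = 100%.
Chain via Wildmere Ventures LLC → Slate Logistics SA (R1): 23% × 48% × 45% = 4.968% of Silverbay Manufacturing Inc.
Chain via Stonebridge Group plc → Fairlane Pharma AG (R1): 100% × 29% × 41% = 11.89% of Silverbay Manufacturing Inc.
Direct interest in Silverbay Manufacturing Inc: 13%.
Aggregating (R3): 4.968% + 11.89% + 13% = 29.858%.
29.858% exceeds the 10% threshold by 19.858 percentage points.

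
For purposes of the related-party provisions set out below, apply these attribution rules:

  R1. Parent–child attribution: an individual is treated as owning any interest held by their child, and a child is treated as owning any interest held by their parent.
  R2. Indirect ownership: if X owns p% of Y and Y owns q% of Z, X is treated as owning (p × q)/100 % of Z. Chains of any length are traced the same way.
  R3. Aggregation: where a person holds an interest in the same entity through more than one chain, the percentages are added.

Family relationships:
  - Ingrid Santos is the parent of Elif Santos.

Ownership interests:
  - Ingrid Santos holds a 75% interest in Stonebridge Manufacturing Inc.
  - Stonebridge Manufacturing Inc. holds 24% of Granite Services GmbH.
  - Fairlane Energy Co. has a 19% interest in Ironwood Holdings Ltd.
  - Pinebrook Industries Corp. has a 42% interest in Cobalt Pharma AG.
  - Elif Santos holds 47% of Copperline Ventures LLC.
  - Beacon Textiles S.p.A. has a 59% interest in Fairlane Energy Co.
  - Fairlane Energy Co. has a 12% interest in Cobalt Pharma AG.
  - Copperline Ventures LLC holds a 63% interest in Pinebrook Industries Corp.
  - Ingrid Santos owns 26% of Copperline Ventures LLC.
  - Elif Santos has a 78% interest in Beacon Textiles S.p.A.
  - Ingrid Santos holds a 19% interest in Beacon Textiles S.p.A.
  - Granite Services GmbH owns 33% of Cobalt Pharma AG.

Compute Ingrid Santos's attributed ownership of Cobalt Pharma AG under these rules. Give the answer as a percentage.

32.1234%

By parent–child attribution (R1), Ingrid Santos is treated as also owning Elif Santos's interest in Beacon Textiles S.p.A, giving 19% + 78% = 97%.
By parent–child attribution (R1), Ingrid Santos is treated as also owning Elif Santos's interest in Copperline Ventures LLC, giving 26% + 47% = 73%.
Chain via Beacon Textiles S.p.A. → Fairlane Energy Co. (R2): 97% × 59% × 12% = 6.8676% of Cobalt Pharma AG.
Chain via Stonebridge Manufacturing Inc. → Granite Services GmbH (R2): 75% × 24% × 33% = 5.94% of Cobalt Pharma AG.
Chain via Copperline Ventures LLC → Pinebrook Industries Corp. (R2): 73% × 63% × 42% = 19.3158% of Cobalt Pharma AG.
Aggregating (R3): 6.8676% + 5.94% + 19.3158% = 32.1234%.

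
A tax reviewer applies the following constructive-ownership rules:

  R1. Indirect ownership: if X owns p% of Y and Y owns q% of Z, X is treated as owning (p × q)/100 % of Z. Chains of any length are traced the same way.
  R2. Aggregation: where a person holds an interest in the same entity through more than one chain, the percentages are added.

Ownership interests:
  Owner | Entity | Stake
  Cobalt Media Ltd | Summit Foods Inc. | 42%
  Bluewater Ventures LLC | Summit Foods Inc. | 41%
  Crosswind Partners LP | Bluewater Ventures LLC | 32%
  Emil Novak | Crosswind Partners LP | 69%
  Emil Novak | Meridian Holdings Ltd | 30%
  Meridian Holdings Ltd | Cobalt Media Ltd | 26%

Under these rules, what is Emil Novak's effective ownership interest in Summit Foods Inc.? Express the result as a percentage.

Chain via Crosswind Partners LP → Bluewater Ventures LLC (R1): 69% × 32% × 41% = 9.0528% of Summit Foods Inc.
Chain via Meridian Holdings Ltd → Cobalt Media Ltd (R1): 30% × 26% × 42% = 3.276% of Summit Foods Inc.
Aggregating (R2): 9.0528% + 3.276% = 12.3288%.

12.3288%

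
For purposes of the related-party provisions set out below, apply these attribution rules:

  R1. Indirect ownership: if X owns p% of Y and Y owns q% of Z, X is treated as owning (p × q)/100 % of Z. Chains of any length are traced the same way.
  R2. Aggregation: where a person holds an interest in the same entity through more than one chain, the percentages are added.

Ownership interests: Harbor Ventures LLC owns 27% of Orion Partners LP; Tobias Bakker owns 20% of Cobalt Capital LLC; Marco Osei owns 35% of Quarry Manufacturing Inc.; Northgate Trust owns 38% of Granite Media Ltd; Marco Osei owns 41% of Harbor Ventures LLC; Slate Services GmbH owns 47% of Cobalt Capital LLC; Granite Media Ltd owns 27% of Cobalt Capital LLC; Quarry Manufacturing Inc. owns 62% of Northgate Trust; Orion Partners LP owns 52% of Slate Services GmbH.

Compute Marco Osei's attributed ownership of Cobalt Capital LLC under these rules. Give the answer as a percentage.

4.931928%

Chain via Harbor Ventures LLC → Orion Partners LP → Slate Services GmbH (R1): 41% × 27% × 52% × 47% = 2.705508% of Cobalt Capital LLC.
Chain via Quarry Manufacturing Inc. → Northgate Trust → Granite Media Ltd (R1): 35% × 62% × 38% × 27% = 2.22642% of Cobalt Capital LLC.
Aggregating (R2): 2.705508% + 2.22642% = 4.931928%.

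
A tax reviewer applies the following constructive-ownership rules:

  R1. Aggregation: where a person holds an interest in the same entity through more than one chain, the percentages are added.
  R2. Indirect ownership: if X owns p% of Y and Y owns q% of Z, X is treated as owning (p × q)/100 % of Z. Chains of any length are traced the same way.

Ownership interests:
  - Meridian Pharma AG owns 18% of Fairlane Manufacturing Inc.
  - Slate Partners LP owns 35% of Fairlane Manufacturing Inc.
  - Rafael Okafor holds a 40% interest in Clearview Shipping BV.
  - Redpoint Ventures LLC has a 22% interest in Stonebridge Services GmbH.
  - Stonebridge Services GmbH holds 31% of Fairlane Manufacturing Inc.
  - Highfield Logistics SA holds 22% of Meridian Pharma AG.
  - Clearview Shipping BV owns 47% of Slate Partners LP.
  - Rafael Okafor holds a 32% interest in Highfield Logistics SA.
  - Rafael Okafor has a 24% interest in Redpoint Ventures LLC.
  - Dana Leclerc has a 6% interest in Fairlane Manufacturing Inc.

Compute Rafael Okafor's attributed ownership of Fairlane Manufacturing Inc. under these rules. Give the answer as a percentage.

9.484%

Chain via Highfield Logistics SA → Meridian Pharma AG (R2): 32% × 22% × 18% = 1.2672% of Fairlane Manufacturing Inc.
Chain via Redpoint Ventures LLC → Stonebridge Services GmbH (R2): 24% × 22% × 31% = 1.6368% of Fairlane Manufacturing Inc.
Chain via Clearview Shipping BV → Slate Partners LP (R2): 40% × 47% × 35% = 6.58% of Fairlane Manufacturing Inc.
Aggregating (R1): 1.2672% + 1.6368% + 6.58% = 9.484%.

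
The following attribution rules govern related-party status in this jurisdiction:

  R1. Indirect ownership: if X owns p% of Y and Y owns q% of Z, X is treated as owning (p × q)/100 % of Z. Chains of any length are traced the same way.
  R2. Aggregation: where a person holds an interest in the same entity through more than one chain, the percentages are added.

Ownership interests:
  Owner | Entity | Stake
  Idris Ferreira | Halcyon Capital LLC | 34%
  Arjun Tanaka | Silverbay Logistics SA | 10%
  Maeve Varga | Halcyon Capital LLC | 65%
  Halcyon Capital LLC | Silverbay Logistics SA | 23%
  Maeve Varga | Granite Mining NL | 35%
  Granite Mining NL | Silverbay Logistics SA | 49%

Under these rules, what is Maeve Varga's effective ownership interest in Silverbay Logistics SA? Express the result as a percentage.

32.1%

Chain via Halcyon Capital LLC (R1): 65% × 23% = 14.95% of Silverbay Logistics SA.
Chain via Granite Mining NL (R1): 35% × 49% = 17.15% of Silverbay Logistics SA.
Aggregating (R2): 14.95% + 17.15% = 32.1%.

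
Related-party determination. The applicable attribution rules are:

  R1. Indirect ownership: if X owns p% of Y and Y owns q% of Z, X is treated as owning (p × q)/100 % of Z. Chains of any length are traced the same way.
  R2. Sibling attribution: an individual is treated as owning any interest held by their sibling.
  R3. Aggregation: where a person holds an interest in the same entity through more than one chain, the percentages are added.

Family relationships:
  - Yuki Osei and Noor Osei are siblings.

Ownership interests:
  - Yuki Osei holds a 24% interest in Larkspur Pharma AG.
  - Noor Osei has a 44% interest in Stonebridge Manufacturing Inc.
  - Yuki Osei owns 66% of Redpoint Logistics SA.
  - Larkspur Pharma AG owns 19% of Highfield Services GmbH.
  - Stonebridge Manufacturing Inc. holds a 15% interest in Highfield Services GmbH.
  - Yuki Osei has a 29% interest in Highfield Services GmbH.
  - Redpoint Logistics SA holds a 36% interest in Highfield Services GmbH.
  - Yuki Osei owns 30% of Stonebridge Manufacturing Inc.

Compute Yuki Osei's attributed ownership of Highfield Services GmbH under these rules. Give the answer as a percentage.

By sibling attribution (R2), Yuki Osei is treated as also owning Noor Osei's interest in Stonebridge Manufacturing Inc, giving 30% + 44% = 74%.
Chain via Redpoint Logistics SA (R1): 66% × 36% = 23.76% of Highfield Services GmbH.
Chain via Stonebridge Manufacturing Inc. (R1): 74% × 15% = 11.1% of Highfield Services GmbH.
Chain via Larkspur Pharma AG (R1): 24% × 19% = 4.56% of Highfield Services GmbH.
Direct interest in Highfield Services GmbH: 29%.
Aggregating (R3): 23.76% + 11.1% + 4.56% + 29% = 68.42%.

68.42%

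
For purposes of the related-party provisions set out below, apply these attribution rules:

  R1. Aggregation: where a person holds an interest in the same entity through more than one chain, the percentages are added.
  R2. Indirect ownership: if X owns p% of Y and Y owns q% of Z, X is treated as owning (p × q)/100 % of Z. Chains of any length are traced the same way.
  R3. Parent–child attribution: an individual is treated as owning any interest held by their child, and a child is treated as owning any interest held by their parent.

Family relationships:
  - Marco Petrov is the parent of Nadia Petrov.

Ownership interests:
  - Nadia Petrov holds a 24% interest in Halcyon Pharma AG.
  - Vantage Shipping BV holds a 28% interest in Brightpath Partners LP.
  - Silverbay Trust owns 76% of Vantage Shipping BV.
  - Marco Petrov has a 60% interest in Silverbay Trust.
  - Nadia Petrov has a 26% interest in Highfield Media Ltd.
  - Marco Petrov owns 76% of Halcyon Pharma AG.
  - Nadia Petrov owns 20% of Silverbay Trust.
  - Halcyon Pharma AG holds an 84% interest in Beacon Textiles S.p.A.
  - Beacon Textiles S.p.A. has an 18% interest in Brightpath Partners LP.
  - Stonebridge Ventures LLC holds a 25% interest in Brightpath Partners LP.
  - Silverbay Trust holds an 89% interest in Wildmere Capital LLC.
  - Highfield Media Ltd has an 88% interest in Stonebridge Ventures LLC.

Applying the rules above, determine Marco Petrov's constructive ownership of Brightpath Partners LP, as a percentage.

37.864%

By parent–child attribution (R3), Marco Petrov is treated as also owning Nadia Petrov's interest in Silverbay Trust, giving 60% + 20% = 80%.
By parent–child attribution (R3), Marco Petrov is treated as also owning Nadia Petrov's interest in Halcyon Pharma AG, giving 76% + 24% = 100%.
By parent–child attribution (R3), Marco Petrov is treated as owning Nadia Petrov's 26% interest in Highfield Media Ltd.
Chain via Silverbay Trust → Vantage Shipping BV (R2): 80% × 76% × 28% = 17.024% of Brightpath Partners LP.
Chain via Halcyon Pharma AG → Beacon Textiles S.p.A. (R2): 100% × 84% × 18% = 15.12% of Brightpath Partners LP.
Chain via Highfield Media Ltd → Stonebridge Ventures LLC (R2): 26% × 88% × 25% = 5.72% of Brightpath Partners LP.
Aggregating (R1): 17.024% + 15.12% + 5.72% = 37.864%.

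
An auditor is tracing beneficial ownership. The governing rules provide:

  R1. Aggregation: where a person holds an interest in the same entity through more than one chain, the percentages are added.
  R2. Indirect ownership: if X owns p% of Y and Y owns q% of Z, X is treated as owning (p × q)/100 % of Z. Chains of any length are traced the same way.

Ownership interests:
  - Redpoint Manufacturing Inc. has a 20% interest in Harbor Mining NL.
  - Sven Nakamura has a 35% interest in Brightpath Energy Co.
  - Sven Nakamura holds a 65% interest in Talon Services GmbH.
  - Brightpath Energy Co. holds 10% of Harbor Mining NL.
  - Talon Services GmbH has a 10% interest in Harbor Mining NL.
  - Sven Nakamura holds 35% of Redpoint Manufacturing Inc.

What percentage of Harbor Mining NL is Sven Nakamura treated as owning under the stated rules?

17%

Chain via Talon Services GmbH (R2): 65% × 10% = 6.5% of Harbor Mining NL.
Chain via Brightpath Energy Co. (R2): 35% × 10% = 3.5% of Harbor Mining NL.
Chain via Redpoint Manufacturing Inc. (R2): 35% × 20% = 7% of Harbor Mining NL.
Aggregating (R1): 6.5% + 3.5% + 7% = 17%.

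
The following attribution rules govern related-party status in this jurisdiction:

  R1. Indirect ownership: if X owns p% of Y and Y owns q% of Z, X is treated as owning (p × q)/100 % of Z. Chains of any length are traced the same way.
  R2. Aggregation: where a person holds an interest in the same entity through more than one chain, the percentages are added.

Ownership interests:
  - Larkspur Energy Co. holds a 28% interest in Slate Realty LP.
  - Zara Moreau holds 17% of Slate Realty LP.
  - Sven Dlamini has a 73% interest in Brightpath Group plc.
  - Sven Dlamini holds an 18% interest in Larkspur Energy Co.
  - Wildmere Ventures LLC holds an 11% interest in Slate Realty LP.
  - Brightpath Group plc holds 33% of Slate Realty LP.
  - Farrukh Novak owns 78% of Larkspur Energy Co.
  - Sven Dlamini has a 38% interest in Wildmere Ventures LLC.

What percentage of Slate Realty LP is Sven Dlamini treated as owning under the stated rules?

33.31%

Chain via Wildmere Ventures LLC (R1): 38% × 11% = 4.18% of Slate Realty LP.
Chain via Brightpath Group plc (R1): 73% × 33% = 24.09% of Slate Realty LP.
Chain via Larkspur Energy Co. (R1): 18% × 28% = 5.04% of Slate Realty LP.
Aggregating (R2): 4.18% + 24.09% + 5.04% = 33.31%.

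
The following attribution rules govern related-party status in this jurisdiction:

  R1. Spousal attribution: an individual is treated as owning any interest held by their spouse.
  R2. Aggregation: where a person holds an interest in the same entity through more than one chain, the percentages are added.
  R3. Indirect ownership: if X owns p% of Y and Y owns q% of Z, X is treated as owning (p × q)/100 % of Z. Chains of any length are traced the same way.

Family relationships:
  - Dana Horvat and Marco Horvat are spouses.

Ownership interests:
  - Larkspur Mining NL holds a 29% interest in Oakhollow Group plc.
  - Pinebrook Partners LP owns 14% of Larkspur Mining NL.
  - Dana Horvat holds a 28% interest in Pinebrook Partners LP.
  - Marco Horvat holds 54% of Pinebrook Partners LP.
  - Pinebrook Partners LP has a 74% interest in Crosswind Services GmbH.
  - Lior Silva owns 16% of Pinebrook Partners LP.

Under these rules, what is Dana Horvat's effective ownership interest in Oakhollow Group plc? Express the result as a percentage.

By spousal attribution (R1), Dana Horvat is treated as also owning Marco Horvat's interest in Pinebrook Partners LP, giving 28% + 54% = 82%.
Chain via Pinebrook Partners LP → Larkspur Mining NL (R3): 82% × 14% × 29% = 3.3292% of Oakhollow Group plc.

3.3292%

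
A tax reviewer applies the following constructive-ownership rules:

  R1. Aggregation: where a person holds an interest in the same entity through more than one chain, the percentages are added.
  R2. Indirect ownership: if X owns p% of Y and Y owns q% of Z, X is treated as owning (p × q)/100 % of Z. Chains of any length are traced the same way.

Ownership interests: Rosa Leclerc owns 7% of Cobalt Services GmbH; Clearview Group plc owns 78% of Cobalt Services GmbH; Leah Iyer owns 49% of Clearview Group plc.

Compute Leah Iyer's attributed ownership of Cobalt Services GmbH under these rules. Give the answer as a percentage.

38.22%

Chain via Clearview Group plc (R2): 49% × 78% = 38.22% of Cobalt Services GmbH.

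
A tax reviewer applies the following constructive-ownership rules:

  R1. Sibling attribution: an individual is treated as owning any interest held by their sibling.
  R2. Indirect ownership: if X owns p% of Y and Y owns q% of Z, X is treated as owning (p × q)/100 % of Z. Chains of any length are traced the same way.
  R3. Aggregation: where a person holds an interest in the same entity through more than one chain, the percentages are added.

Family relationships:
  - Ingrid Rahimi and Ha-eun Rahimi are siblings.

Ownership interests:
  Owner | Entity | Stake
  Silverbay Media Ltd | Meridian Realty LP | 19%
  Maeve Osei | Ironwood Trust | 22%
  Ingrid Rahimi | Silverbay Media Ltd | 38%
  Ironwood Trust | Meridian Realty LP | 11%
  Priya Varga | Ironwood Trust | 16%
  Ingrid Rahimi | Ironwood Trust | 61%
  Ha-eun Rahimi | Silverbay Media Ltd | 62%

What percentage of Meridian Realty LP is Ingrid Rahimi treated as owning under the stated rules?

25.71%

By sibling attribution (R1), Ingrid Rahimi is treated as also owning Ha-eun Rahimi's interest in Silverbay Media Ltd, giving 38% + 62% = 100%.
Chain via Ironwood Trust (R2): 61% × 11% = 6.71% of Meridian Realty LP.
Chain via Silverbay Media Ltd (R2): 100% × 19% = 19% of Meridian Realty LP.
Aggregating (R3): 6.71% + 19% = 25.71%.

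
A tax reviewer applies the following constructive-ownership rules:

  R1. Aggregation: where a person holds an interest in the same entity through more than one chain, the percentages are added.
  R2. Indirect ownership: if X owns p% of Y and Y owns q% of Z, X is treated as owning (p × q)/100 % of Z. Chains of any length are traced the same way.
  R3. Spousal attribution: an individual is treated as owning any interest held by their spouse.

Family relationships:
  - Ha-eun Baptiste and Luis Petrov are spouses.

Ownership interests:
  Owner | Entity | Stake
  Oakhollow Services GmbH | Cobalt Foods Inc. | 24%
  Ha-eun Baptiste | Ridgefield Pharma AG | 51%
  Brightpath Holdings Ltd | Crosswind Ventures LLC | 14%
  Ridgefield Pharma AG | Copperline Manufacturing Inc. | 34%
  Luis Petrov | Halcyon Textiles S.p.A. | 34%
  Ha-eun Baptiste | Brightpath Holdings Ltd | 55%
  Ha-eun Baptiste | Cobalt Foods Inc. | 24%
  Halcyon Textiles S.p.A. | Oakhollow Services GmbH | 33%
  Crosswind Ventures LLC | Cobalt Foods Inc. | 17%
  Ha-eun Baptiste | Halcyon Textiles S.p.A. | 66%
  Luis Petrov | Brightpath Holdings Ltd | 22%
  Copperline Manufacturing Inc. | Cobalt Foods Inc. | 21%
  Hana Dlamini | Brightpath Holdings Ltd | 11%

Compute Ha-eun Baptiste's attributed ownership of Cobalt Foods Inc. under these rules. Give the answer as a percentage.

By spousal attribution (R3), Ha-eun Baptiste is treated as also owning Luis Petrov's interest in Halcyon Textiles S.p.A, giving 66% + 34% = 100%.
By spousal attribution (R3), Ha-eun Baptiste is treated as also owning Luis Petrov's interest in Brightpath Holdings Ltd, giving 55% + 22% = 77%.
Chain via Ridgefield Pharma AG → Copperline Manufacturing Inc. (R2): 51% × 34% × 21% = 3.6414% of Cobalt Foods Inc.
Chain via Halcyon Textiles S.p.A. → Oakhollow Services GmbH (R2): 100% × 33% × 24% = 7.92% of Cobalt Foods Inc.
Chain via Brightpath Holdings Ltd → Crosswind Ventures LLC (R2): 77% × 14% × 17% = 1.8326% of Cobalt Foods Inc.
Direct interest in Cobalt Foods Inc: 24%.
Aggregating (R1): 3.6414% + 7.92% + 1.8326% + 24% = 37.394%.

37.394%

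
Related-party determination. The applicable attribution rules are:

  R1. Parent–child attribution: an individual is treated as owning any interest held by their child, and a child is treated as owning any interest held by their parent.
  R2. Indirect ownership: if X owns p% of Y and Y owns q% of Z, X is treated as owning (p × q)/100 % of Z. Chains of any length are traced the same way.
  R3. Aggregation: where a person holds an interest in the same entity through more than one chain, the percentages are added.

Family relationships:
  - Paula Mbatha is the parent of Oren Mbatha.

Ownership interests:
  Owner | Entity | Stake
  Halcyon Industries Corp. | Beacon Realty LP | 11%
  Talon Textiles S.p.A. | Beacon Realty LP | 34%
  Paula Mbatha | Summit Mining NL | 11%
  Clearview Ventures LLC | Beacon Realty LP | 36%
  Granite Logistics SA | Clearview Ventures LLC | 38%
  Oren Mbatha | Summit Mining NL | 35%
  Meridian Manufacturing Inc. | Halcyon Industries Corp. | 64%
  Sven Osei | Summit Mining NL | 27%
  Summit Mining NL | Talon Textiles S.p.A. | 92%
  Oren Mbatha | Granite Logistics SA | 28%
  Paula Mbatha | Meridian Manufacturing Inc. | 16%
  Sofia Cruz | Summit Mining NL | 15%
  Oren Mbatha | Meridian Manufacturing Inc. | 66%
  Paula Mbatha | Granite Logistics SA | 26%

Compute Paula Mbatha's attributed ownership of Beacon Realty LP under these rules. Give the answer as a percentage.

By parent–child attribution (R1), Paula Mbatha is treated as also owning Oren Mbatha's interest in Meridian Manufacturing Inc, giving 16% + 66% = 82%.
By parent–child attribution (R1), Paula Mbatha is treated as also owning Oren Mbatha's interest in Granite Logistics SA, giving 26% + 28% = 54%.
By parent–child attribution (R1), Paula Mbatha is treated as also owning Oren Mbatha's interest in Summit Mining NL, giving 11% + 35% = 46%.
Chain via Meridian Manufacturing Inc. → Halcyon Industries Corp. (R2): 82% × 64% × 11% = 5.7728% of Beacon Realty LP.
Chain via Granite Logistics SA → Clearview Ventures LLC (R2): 54% × 38% × 36% = 7.3872% of Beacon Realty LP.
Chain via Summit Mining NL → Talon Textiles S.p.A. (R2): 46% × 92% × 34% = 14.3888% of Beacon Realty LP.
Aggregating (R3): 5.7728% + 7.3872% + 14.3888% = 27.5488%.

27.5488%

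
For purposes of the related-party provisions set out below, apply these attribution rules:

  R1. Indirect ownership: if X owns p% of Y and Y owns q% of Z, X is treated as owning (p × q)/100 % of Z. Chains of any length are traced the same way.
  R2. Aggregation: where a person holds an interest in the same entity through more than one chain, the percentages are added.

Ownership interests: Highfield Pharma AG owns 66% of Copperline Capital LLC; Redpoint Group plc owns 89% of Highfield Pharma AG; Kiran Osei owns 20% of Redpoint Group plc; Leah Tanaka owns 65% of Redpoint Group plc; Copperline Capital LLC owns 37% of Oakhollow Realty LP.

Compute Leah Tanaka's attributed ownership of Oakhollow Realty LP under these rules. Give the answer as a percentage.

14.12697%

Chain via Redpoint Group plc → Highfield Pharma AG → Copperline Capital LLC (R1): 65% × 89% × 66% × 37% = 14.12697% of Oakhollow Realty LP.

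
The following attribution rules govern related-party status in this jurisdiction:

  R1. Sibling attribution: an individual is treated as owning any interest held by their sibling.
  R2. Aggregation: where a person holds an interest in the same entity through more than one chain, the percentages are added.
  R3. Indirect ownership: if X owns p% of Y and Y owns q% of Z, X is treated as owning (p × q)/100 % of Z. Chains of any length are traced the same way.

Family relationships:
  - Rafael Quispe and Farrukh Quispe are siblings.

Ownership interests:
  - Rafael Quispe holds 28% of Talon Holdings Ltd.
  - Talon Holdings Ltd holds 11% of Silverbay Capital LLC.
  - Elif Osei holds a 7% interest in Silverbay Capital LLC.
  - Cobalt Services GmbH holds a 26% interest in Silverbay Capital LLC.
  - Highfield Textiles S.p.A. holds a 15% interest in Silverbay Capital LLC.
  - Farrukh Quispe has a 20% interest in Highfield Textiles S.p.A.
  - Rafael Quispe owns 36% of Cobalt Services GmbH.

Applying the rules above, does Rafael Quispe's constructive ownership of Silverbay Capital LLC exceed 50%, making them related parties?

By sibling attribution (R1), Rafael Quispe is treated as owning Farrukh Quispe's 20% interest in Highfield Textiles S.p.A.
Chain via Talon Holdings Ltd (R3): 28% × 11% = 3.08% of Silverbay Capital LLC.
Chain via Cobalt Services GmbH (R3): 36% × 26% = 9.36% of Silverbay Capital LLC.
Chain via Highfield Textiles S.p.A. (R3): 20% × 15% = 3% of Silverbay Capital LLC.
Aggregating (R2): 3.08% + 9.36% + 3% = 15.44%.
15.44% does not exceed the 50% threshold, so Rafael is not a related party to Silverbay Capital LLC.

No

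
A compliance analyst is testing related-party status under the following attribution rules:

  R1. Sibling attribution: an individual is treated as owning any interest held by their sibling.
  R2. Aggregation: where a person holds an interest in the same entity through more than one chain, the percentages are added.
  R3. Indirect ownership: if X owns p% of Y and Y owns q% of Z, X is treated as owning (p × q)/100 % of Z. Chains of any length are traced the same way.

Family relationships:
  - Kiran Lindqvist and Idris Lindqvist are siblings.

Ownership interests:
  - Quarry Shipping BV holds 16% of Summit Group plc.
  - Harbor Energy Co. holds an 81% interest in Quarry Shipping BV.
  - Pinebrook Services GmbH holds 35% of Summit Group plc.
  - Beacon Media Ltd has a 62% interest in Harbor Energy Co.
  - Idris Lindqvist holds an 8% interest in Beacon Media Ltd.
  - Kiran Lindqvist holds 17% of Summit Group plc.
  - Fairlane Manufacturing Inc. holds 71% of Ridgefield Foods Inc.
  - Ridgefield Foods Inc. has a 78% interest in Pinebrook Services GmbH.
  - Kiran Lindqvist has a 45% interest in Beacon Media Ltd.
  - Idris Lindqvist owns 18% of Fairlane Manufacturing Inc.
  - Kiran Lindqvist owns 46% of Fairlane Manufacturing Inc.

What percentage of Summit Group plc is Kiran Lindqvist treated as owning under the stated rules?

By sibling attribution (R1), Kiran Lindqvist is treated as also owning Idris Lindqvist's interest in Fairlane Manufacturing Inc, giving 46% + 18% = 64%.
By sibling attribution (R1), Kiran Lindqvist is treated as also owning Idris Lindqvist's interest in Beacon Media Ltd, giving 45% + 8% = 53%.
Chain via Fairlane Manufacturing Inc. → Ridgefield Foods Inc. → Pinebrook Services GmbH (R3): 64% × 71% × 78% × 35% = 12.40512% of Summit Group plc.
Chain via Beacon Media Ltd → Harbor Energy Co. → Quarry Shipping BV (R3): 53% × 62% × 81% × 16% = 4.258656% of Summit Group plc.
Direct interest in Summit Group plc: 17%.
Aggregating (R2): 12.40512% + 4.258656% + 17% = 33.663776%.

33.663776%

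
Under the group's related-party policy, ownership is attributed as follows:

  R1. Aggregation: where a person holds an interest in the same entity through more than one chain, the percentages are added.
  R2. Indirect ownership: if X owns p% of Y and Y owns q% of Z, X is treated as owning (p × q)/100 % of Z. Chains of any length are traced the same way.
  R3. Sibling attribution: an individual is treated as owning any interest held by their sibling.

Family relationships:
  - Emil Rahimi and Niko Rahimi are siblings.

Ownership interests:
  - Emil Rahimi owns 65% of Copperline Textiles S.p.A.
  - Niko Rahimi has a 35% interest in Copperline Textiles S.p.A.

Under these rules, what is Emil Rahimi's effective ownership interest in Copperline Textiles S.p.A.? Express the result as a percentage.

By sibling attribution (R3), Emil Rahimi is treated as also owning Niko Rahimi's interest in Copperline Textiles S.p.A, giving 65% + 35% = 100%.
Direct interest in Copperline Textiles S.p.A: 100%.

100%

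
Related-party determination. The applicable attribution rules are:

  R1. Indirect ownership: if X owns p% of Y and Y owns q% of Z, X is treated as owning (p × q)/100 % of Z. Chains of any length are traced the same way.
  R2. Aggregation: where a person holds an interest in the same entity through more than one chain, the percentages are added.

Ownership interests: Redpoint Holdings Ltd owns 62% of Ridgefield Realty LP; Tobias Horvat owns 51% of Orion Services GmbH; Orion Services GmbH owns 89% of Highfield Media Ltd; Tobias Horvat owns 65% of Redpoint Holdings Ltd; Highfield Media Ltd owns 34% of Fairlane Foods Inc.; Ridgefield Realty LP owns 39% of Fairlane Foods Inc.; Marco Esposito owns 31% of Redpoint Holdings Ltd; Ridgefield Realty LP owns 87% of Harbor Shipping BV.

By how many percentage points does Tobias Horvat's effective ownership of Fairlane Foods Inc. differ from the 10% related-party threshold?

Chain via Orion Services GmbH → Highfield Media Ltd (R1): 51% × 89% × 34% = 15.4326% of Fairlane Foods Inc.
Chain via Redpoint Holdings Ltd → Ridgefield Realty LP (R1): 65% × 62% × 39% = 15.717% of Fairlane Foods Inc.
Aggregating (R2): 15.4326% + 15.717% = 31.1496%.
31.1496% exceeds the 10% threshold by 21.1496 percentage points.

21.1496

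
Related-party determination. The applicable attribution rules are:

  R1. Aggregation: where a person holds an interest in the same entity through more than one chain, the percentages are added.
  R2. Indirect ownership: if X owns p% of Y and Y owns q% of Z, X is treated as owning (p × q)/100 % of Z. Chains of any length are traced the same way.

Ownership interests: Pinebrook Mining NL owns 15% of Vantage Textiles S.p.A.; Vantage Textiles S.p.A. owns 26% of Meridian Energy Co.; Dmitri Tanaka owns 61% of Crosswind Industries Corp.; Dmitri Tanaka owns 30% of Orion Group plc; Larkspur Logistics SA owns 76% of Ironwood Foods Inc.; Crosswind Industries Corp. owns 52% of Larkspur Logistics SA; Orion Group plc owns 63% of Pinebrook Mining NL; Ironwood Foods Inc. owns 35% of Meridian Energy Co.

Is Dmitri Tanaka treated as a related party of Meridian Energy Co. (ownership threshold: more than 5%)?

Chain via Orion Group plc → Pinebrook Mining NL → Vantage Textiles S.p.A. (R2): 30% × 63% × 15% × 26% = 0.7371% of Meridian Energy Co.
Chain via Crosswind Industries Corp. → Larkspur Logistics SA → Ironwood Foods Inc. (R2): 61% × 52% × 76% × 35% = 8.43752% of Meridian Energy Co.
Aggregating (R1): 0.7371% + 8.43752% = 9.17462%.
9.17462% exceeds the 5% threshold, so Dmitri is a related party to Meridian Energy Co.

Yes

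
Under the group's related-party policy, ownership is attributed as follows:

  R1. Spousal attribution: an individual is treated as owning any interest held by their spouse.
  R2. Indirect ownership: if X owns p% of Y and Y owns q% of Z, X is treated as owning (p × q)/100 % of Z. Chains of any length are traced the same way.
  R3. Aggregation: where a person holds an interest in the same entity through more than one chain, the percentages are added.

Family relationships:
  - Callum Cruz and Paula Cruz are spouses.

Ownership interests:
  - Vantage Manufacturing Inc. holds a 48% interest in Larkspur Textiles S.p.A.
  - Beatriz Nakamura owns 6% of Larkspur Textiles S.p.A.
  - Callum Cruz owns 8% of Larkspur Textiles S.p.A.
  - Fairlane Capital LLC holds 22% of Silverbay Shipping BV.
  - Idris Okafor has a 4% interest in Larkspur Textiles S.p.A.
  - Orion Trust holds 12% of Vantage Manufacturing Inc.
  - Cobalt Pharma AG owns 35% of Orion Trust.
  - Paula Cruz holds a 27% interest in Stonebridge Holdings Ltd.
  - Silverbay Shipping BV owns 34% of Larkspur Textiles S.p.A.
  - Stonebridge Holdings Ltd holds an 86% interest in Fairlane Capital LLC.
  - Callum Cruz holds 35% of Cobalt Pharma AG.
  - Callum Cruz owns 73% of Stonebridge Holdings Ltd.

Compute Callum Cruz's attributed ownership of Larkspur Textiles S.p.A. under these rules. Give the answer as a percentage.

15.1384%

By spousal attribution (R1), Callum Cruz is treated as also owning Paula Cruz's interest in Stonebridge Holdings Ltd, giving 73% + 27% = 100%.
Chain via Cobalt Pharma AG → Orion Trust → Vantage Manufacturing Inc. (R2): 35% × 35% × 12% × 48% = 0.7056% of Larkspur Textiles S.p.A.
Chain via Stonebridge Holdings Ltd → Fairlane Capital LLC → Silverbay Shipping BV (R2): 100% × 86% × 22% × 34% = 6.4328% of Larkspur Textiles S.p.A.
Direct interest in Larkspur Textiles S.p.A: 8%.
Aggregating (R3): 0.7056% + 6.4328% + 8% = 15.1384%.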